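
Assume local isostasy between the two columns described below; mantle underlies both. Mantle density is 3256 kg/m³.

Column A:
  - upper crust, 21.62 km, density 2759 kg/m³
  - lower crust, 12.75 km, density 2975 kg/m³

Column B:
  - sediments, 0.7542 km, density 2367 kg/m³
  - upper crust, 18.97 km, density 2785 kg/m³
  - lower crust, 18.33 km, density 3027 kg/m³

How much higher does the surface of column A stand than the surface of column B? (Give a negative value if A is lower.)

For any compensation level in the mantle, the mantle terms cancel and isostasy reduces to e = (Σt_A − Σt_B) − (Σ(ρt)_A − Σ(ρt)_B) / ρ_m.
Σt_A = 34.37 km; Σt_B = 38.0542 km; Σ(ρt)_A = 97580.83; Σ(ρt)_B = 110101.551 (in km·kg/m³).
e = (34.37 − 38.0542) − (97580.83 − 110101.551) / 3256 = 0.161 km.

0.161 km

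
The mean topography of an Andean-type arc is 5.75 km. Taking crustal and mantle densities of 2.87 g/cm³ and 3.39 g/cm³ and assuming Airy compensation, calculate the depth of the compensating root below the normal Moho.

31.7 km

Equating mass per unit area of the two columns: the weight of the topography is balanced by the buoyancy of the root, ρ_c h = (ρ_m − ρ_c) r.
r = h · ρ_c / (ρ_m − ρ_c) = 5.75 km × 2.87 / (3.39 − 2.87) = 31.7 km.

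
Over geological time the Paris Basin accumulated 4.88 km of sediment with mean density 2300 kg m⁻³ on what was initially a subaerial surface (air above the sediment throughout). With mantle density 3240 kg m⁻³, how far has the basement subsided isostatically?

3.46 km

Subaerial load: s = t ρ_sed / ρ_m = 4.88 km × 2300/3240 = 3.46 km.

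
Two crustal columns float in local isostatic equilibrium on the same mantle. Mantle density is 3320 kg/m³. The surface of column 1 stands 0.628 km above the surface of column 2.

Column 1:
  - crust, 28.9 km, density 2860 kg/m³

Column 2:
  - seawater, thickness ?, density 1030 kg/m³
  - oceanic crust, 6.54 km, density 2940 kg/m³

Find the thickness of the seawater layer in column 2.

3.81 km

Take the compensation level at the base of the deeper column (depth z_c below the surface of column 1) and equate Σ ρ_i t_i down to z_c; mantle fills any gap and the z_c terms cancel.
Column 1: 28.9×2860 + (z_c − 28.9)×3320
Column 2: 0.628×0 + x×1030 + 6.54×2940 + (z_c − 0.628 − 6.54 − x)×3320
The z_c×3320 term appears on both sides and cancels. Collect the known terms of each column as K = Σ(ρt)_known − 3320 × (depth of known layers): K_1 = 82654 − 3320×28.9 = −13294; K_2 = 19227.6 − 3320×(0.628 + 6.54) = −4570.16.
Balance: K_1 = K_2 − x×(3320 − 1030), so x = (K_2 − K_1)/(3320 − 1030) = 8723.84/2290 = 3.81 km.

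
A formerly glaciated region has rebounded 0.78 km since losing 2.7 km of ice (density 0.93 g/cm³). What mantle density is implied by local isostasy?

ρ_m = ρ_ice t / u = 0.93 × 2.7 km/0.78 km = 3.22 g/cm³.

3.22 g/cm³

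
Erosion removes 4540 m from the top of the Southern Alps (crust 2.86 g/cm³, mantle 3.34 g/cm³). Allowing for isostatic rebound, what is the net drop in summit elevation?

652 m

Rebound u = e ρ_c/ρ_m = 4540 m × 2.86/3.34 = 3888 m.
Net surface drop = e − u = 4540 m − 3888 m = e (ρ_m − ρ_c)/ρ_m = 652 m.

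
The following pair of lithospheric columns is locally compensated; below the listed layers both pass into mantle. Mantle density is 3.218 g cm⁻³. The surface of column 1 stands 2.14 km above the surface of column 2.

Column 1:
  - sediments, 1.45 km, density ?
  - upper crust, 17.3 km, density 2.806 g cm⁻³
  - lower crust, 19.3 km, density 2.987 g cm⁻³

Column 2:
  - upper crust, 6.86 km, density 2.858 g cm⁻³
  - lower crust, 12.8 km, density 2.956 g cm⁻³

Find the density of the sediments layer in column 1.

2.44 g cm⁻³

Take the compensation level at the base of the deeper column (depth z_c below the surface of column 1) and equate Σ ρ_i t_i down to z_c; mantle fills any gap and the z_c terms cancel.
Column 1: 1.45×ρ + 17.3×2.806 + 19.3×2.987 + (z_c − 38.05)×3.218
Column 2: 2.14×0 + 6.86×2.858 + 12.8×2.956 + (z_c − 2.14 − 19.66)×3.218
The z_c×3.218 term appears on both sides and cancels. Collect the known terms of each column as K = Σ(ρt)_known − 3.218 × (depth of known layers): K_1 = 106.1929 − 3.218×38.05 = −16.252; K_2 = 57.44268 − 3.218×(2.14 + 19.66) = −12.70972.
Balance: K_1 + 1.45×ρ = K_2, so ρ = (K_2 − K_1)/1.45 = 3.54228/1.45 = 2.44 g cm⁻³.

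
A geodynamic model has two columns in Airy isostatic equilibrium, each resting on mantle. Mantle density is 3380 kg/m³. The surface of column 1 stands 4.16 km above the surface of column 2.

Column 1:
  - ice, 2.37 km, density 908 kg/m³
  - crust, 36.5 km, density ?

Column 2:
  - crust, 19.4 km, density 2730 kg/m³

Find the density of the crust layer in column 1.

Take the compensation level at the base of the deeper column (depth z_c below the surface of column 1) and equate Σ ρ_i t_i down to z_c; mantle fills any gap and the z_c terms cancel.
Column 1: 2.37×908 + 36.5×ρ + (z_c − 38.87)×3380
Column 2: 4.16×0 + 19.4×2730 + (z_c − 4.16 − 19.4)×3380
The z_c×3380 term appears on both sides and cancels. Collect the known terms of each column as K = Σ(ρt)_known − 3380 × (depth of known layers): K_1 = 2151.96 − 3380×38.87 = −129228.64; K_2 = 52962 − 3380×(4.16 + 19.4) = −26670.8.
Balance: K_1 + 36.5×ρ = K_2, so ρ = (K_2 − K_1)/36.5 = 102558/36.5 = 2810 kg/m³.

2810 kg/m³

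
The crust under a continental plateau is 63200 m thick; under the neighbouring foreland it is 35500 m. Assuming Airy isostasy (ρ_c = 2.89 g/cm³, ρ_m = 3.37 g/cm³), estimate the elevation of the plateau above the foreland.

3950 m

Excess crust Δ = 63200 m − 35500 m = 27700 m, split between elevation h and root r with h + r = Δ.
Airy balance ρ_c h = (ρ_m − ρ_c) r gives r = h ρ_c/(ρ_m − ρ_c), so h (1 + ρ_c/(ρ_m − ρ_c)) = Δ, i.e. h = Δ (ρ_m − ρ_c)/ρ_m.
h = 27700 m × 0.48/3.37 = 3950 m.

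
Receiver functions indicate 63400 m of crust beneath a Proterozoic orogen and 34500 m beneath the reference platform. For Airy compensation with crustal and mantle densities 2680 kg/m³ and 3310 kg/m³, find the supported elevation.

5500 m

Excess crust Δ = 63400 m − 34500 m = 28900 m, split between elevation h and root r with h + r = Δ.
Airy balance ρ_c h = (ρ_m − ρ_c) r gives r = h ρ_c/(ρ_m − ρ_c), so h (1 + ρ_c/(ρ_m − ρ_c)) = Δ, i.e. h = Δ (ρ_m − ρ_c)/ρ_m.
h = 28900 m × 630/3310 = 5500 m.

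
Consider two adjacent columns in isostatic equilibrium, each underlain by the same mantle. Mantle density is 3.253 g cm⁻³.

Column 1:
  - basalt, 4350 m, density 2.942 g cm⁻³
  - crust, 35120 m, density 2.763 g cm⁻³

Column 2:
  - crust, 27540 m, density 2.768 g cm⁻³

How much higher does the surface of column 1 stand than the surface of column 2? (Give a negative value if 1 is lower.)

For any compensation level in the mantle, the mantle terms cancel and isostasy reduces to e = (Σt_1 − Σt_2) − (Σ(ρt)_1 − Σ(ρt)_2) / ρ_m.
Σt_1 = 39470 m; Σt_2 = 27540 m; Σ(ρt)_1 = 109834.26; Σ(ρt)_2 = 76230.72 (in m·g cm⁻³).
e = (39470 − 27540) − (109834.26 − 76230.72) / 3.253 = 1600 m.

1600 m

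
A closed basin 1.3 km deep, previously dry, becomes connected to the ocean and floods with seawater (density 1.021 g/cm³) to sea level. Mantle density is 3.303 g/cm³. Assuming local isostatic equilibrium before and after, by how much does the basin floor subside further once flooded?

After flooding the water column is d + s deep. Its weight must equal the weight of mantle displaced by the extra subsidence s: (d + s) ρ_w = s ρ_m.
s = d ρ_w / (ρ_m − ρ_w) = 1.3 km × 1.021/(3.303 − 1.021) = 0.582 km.

0.582 km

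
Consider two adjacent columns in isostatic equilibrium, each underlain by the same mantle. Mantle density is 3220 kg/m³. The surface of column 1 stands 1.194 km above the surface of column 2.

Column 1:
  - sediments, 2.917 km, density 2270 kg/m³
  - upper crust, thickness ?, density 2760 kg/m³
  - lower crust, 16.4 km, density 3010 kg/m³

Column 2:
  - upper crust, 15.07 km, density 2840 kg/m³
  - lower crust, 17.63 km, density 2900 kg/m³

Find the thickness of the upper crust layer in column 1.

Take the compensation level at the base of the deeper column (depth z_c below the surface of column 1) and equate Σ ρ_i t_i down to z_c; mantle fills any gap and the z_c terms cancel.
Column 1: 2.917×2270 + x×2760 + 16.4×3010 + (z_c − 19.317 − x)×3220
Column 2: 1.194×0 + 15.07×2840 + 17.63×2900 + (z_c − 1.194 − 32.7)×3220
The z_c×3220 term appears on both sides and cancels. Collect the known terms of each column as K = Σ(ρt)_known − 3220 × (depth of known layers): K_1 = 55985.59 − 3220×19.317 = −6215.15; K_2 = 93925.8 − 3220×(1.194 + 32.7) = −15212.88.
Balance: K_1 − x×(3220 − 2760) = K_2, so x = (K_1 − K_2)/(3220 − 2760) = 8997.73/460 = 19.6 km.

19.6 km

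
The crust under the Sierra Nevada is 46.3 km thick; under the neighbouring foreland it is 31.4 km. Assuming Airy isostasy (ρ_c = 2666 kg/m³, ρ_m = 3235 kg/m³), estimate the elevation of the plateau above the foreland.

Excess crust Δ = 46.3 km − 31.4 km = 14.9 km, split between elevation h and root r with h + r = Δ.
Airy balance ρ_c h = (ρ_m − ρ_c) r gives r = h ρ_c/(ρ_m − ρ_c), so h (1 + ρ_c/(ρ_m − ρ_c)) = Δ, i.e. h = Δ (ρ_m − ρ_c)/ρ_m.
h = 14.9 km × 569/3235 = 2.62 km.

2.62 km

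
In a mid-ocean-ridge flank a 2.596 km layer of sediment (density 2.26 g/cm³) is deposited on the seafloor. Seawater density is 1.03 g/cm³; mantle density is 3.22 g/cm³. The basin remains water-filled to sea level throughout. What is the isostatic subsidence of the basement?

1.46 km

Submarine loading: the sediment displaces seawater, and the subsidence is in turn flooded, so s (ρ_m − ρ_w) = t (ρ_sed − ρ_w).
s = 2.596 km × (2.26 − 1.03) / (3.22 − 1.03) = 1.46 km.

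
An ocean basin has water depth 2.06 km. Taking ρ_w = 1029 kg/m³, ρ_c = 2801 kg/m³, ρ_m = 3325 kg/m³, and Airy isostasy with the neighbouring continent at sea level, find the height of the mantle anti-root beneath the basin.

6.97 km

Isostatic balance requires: replacing crust with seawater at the top is compensated by replacing crust with mantle at the base: d (ρ_c − ρ_w) = a (ρ_m − ρ_c).
a = d (ρ_c − ρ_w)/(ρ_m − ρ_c) = 2.06 km × 1772/524 = 6.97 km.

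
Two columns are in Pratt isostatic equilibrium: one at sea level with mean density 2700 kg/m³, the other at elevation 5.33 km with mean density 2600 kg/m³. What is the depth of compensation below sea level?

ρ_ref D = ρ (D + h) → D (ρ_ref − ρ) = ρ h.
D = ρ h/(ρ_ref − ρ) = 2600 × 5.33 km/(2700 − 2600) = 139 km.

139 km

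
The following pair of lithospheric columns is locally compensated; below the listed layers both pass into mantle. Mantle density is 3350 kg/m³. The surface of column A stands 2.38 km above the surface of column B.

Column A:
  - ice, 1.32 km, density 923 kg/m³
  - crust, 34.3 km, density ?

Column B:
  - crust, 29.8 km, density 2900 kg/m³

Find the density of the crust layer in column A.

2820 kg/m³

Take the compensation level at the base of the deeper column (depth z_c below the surface of column A) and equate Σ ρ_i t_i down to z_c; mantle fills any gap and the z_c terms cancel.
Column A: 1.32×923 + 34.3×ρ + (z_c − 35.62)×3350
Column B: 2.38×0 + 29.8×2900 + (z_c − 2.38 − 29.8)×3350
The z_c×3350 term appears on both sides and cancels. Collect the known terms of each column as K = Σ(ρt)_known − 3350 × (depth of known layers): K_A = 1218.36 − 3350×35.62 = −118108.64; K_B = 86420 − 3350×(2.38 + 29.8) = −21383.
Balance: K_A + 34.3×ρ = K_B, so ρ = (K_B − K_A)/34.3 = 96725.6/34.3 = 2820 kg/m³.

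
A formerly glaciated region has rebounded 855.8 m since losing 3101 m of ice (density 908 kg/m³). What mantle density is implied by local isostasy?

3290 kg/m³

ρ_m = ρ_ice t / u = 908 × 3101 m/855.8 m = 3290 kg/m³.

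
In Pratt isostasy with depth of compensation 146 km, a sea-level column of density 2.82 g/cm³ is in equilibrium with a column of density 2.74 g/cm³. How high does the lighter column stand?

ρ_ref D = ρ (D + h) → h = D (ρ_ref − ρ)/ρ.
h = 146 km × (2.82 − 2.74)/2.74 = 4.26 km.

4.26 km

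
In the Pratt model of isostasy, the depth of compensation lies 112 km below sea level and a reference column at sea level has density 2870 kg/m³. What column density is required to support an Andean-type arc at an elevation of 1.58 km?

2830 kg/m³

Pratt balance: ρ_ref D = ρ (D + h).
ρ = ρ_ref D/(D + h) = 2870 × 112 km/(112 km + 1.58 km) = 2830 kg/m³.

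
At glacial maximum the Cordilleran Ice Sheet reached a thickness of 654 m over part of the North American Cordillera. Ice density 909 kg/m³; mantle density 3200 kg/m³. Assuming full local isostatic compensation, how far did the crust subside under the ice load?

186 m

Balancing pressure at the compensation depth: the ice load ρ_ice t is balanced by mantle displaced below, ρ_m s.
s = t ρ_ice / ρ_m = 654 m × 909/3200 = 186 m.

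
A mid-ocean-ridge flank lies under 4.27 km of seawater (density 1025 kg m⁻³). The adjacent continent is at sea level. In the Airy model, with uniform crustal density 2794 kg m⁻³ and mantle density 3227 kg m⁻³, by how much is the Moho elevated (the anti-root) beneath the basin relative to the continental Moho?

For local isostatic compensation: replacing crust with seawater at the top is compensated by replacing crust with mantle at the base: d (ρ_c − ρ_w) = a (ρ_m − ρ_c).
a = d (ρ_c − ρ_w)/(ρ_m − ρ_c) = 4.27 km × 1769/433 = 17.4 km.

17.4 km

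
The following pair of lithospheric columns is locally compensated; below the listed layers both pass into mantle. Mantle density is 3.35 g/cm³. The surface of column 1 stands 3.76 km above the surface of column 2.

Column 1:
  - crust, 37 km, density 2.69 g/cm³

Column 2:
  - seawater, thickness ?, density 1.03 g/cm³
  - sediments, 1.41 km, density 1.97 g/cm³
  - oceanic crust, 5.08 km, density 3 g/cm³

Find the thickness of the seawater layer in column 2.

3.49 km

Take the compensation level at the base of the deeper column (depth z_c below the surface of column 1) and equate Σ ρ_i t_i down to z_c; mantle fills any gap and the z_c terms cancel.
Column 1: 37×2.69 + (z_c − 37)×3.35
Column 2: 3.76×0 + x×1.03 + 1.41×1.97 + 5.08×3 + (z_c − 3.76 − 6.49 − x)×3.35
The z_c×3.35 term appears on both sides and cancels. Collect the known terms of each column as K = Σ(ρt)_known − 3.35 × (depth of known layers): K_1 = 99.53 − 3.35×37 = −24.42; K_2 = 18.0177 − 3.35×(3.76 + 6.49) = −16.3198.
Balance: K_1 = K_2 − x×(3.35 − 1.03), so x = (K_2 − K_1)/(3.35 − 1.03) = 8.1002/2.32 = 3.49 km.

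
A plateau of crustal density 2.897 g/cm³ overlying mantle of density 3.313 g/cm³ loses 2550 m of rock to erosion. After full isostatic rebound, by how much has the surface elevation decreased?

Rebound u = e ρ_c/ρ_m = 2550 m × 2.897/3.313 = 2230 m.
Net surface drop = e − u = 2550 m − 2230 m = e (ρ_m − ρ_c)/ρ_m = 320 m.

320 m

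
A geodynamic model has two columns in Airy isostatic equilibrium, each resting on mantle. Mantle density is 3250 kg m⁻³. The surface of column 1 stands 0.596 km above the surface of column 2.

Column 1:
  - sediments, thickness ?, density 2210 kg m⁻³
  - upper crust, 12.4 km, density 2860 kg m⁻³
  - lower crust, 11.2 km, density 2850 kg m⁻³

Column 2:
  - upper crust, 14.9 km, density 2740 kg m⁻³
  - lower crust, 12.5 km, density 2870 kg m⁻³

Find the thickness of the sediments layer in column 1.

Take the compensation level at the base of the deeper column (depth z_c below the surface of column 1) and equate Σ ρ_i t_i down to z_c; mantle fills any gap and the z_c terms cancel.
Column 1: x×2210 + 12.4×2860 + 11.2×2850 + (z_c − 23.6 − x)×3250
Column 2: 0.596×0 + 14.9×2740 + 12.5×2870 + (z_c − 0.596 − 27.4)×3250
The z_c×3250 term appears on both sides and cancels. Collect the known terms of each column as K = Σ(ρt)_known − 3250 × (depth of known layers): K_1 = 67384 − 3250×23.6 = −9316; K_2 = 76701 − 3250×(0.596 + 27.4) = −14286.
Balance: K_1 − x×(3250 − 2210) = K_2, so x = (K_1 − K_2)/(3250 − 2210) = 4970/1040 = 4.78 km.

4.78 km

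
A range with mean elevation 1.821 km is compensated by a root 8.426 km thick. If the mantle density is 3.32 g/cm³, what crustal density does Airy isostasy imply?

ρ_c h = (ρ_m − ρ_c) r → ρ_c (h + r) = ρ_m r → ρ_c = ρ_m r / (h + r).
ρ_c = 3.32 × 8.426 km / (1.821 km + 8.426 km) = 2.73 g/cm³.

2.73 g/cm³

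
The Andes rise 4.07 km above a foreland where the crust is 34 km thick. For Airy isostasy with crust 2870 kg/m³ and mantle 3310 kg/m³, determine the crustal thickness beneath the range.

Root depth r = h ρ_c / (ρ_m − ρ_c) = 4.07 km × 2870 / 440 = 26.55 km.
Total thickness = T + h + r = 34 km + 4.07 km + 26.55 km = 64.6 km.

64.6 km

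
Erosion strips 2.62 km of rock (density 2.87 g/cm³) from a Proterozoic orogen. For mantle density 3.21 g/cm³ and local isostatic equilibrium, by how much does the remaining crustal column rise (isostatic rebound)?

2.34 km

Unloading: uplift u = e ρ_c/ρ_m = 2.62 km × 2.87/3.21 = 2.34 km.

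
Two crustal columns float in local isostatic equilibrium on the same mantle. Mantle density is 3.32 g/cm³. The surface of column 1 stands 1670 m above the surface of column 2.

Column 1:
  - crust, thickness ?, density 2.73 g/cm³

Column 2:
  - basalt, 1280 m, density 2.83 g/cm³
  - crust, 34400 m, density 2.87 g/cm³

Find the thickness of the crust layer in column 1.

Take the compensation level at the base of the deeper column (depth z_c below the surface of column 1) and equate Σ ρ_i t_i down to z_c; mantle fills any gap and the z_c terms cancel.
Column 1: x×2.73 + (z_c − 0 − x)×3.32
Column 2: 1670×0 + 1280×2.83 + 34400×2.87 + (z_c − 1670 − 35680)×3.32
The z_c×3.32 term appears on both sides and cancels. Collect the known terms of each column as K = Σ(ρt)_known − 3.32 × (depth of known layers): K_1 = 0 − 3.32×0 = 0; K_2 = 102350.4 − 3.32×(1670 + 35680) = −21651.6.
Balance: K_1 − x×(3.32 − 2.73) = K_2, so x = (K_1 − K_2)/(3.32 − 2.73) = 21651.6/0.59 = 36700 m.

36700 m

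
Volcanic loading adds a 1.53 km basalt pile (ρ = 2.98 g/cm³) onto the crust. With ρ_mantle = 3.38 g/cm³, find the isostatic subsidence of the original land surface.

Subaerial loading: s = t ρ_load / ρ_m.
s = 1.53 km × 2.98/3.38 = 1.35 km.

1.35 km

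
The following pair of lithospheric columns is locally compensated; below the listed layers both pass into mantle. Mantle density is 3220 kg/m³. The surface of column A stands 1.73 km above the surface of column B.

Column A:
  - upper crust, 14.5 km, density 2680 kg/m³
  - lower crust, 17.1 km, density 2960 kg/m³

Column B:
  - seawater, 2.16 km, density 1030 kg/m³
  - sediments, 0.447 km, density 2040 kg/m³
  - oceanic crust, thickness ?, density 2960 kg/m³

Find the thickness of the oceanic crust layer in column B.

Take the compensation level at the base of the deeper column (depth z_c below the surface of column A) and equate Σ ρ_i t_i down to z_c; mantle fills any gap and the z_c terms cancel.
Column A: 14.5×2680 + 17.1×2960 + (z_c − 31.6)×3220
Column B: 1.73×0 + 2.16×1030 + 0.447×2040 + x×2960 + (z_c − 1.73 − 2.607 − x)×3220
The z_c×3220 term appears on both sides and cancels. Collect the known terms of each column as K = Σ(ρt)_known − 3220 × (depth of known layers): K_A = 89476 − 3220×31.6 = −12276; K_B = 3136.68 − 3220×(1.73 + 2.607) = −10828.46.
Balance: K_A = K_B − x×(3220 − 2960), so x = (K_B − K_A)/(3220 − 2960) = 1447.54/260 = 5.57 km.

5.57 km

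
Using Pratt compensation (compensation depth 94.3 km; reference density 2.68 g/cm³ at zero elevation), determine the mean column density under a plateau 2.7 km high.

Pratt balance: ρ_ref D = ρ (D + h).
ρ = ρ_ref D/(D + h) = 2.68 × 94.3 km/(94.3 km + 2.7 km) = 2.61 g/cm³.

2.61 g/cm³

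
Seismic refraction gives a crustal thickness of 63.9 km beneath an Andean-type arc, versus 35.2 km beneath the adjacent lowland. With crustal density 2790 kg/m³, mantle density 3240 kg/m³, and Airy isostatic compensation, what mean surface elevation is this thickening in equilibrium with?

Excess crust Δ = 63.9 km − 35.2 km = 28.7 km, split between elevation h and root r with h + r = Δ.
Airy balance ρ_c h = (ρ_m − ρ_c) r gives r = h ρ_c/(ρ_m − ρ_c), so h (1 + ρ_c/(ρ_m − ρ_c)) = Δ, i.e. h = Δ (ρ_m − ρ_c)/ρ_m.
h = 28.7 km × 450/3240 = 3.99 km.

3.99 km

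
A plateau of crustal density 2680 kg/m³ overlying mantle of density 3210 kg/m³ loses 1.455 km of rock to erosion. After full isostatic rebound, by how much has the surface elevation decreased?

0.24 km

Rebound u = e ρ_c/ρ_m = 1.455 km × 2680/3210 = 1.215 km.
Net surface drop = e − u = 1.455 km − 1.215 km = e (ρ_m − ρ_c)/ρ_m = 0.24 km.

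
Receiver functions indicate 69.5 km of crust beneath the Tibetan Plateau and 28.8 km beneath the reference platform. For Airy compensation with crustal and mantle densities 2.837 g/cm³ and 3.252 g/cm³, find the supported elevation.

Excess crust Δ = 69.5 km − 28.8 km = 40.7 km, split between elevation h and root r with h + r = Δ.
Airy balance ρ_c h = (ρ_m − ρ_c) r gives r = h ρ_c/(ρ_m − ρ_c), so h (1 + ρ_c/(ρ_m − ρ_c)) = Δ, i.e. h = Δ (ρ_m − ρ_c)/ρ_m.
h = 40.7 km × 0.415/3.252 = 5.19 km.

5.19 km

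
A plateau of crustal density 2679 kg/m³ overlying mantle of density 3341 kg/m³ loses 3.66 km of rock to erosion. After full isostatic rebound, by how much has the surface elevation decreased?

Rebound u = e ρ_c/ρ_m = 3.66 km × 2679/3341 = 2.935 km.
Net surface drop = e − u = 3.66 km − 2.935 km = e (ρ_m − ρ_c)/ρ_m = 0.725 km.

0.725 km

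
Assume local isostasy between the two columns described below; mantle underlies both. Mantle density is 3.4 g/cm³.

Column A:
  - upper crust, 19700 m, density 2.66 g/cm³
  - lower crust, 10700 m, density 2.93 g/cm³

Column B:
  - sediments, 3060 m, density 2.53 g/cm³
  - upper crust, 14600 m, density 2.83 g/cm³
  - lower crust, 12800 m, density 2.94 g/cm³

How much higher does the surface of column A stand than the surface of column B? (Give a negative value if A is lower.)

For any compensation level in the mantle, the mantle terms cancel and isostasy reduces to e = (Σt_A − Σt_B) − (Σ(ρt)_A − Σ(ρt)_B) / ρ_m.
Σt_A = 30400 m; Σt_B = 30460 m; Σ(ρt)_A = 83753; Σ(ρt)_B = 86691.8 (in m·g/cm³).
e = (30400 − 30460) − (83753 − 86691.8) / 3.4 = 804 m.

804 m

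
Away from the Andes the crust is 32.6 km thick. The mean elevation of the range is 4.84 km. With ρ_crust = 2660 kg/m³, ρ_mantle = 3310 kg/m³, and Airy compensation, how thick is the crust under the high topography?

57.2 km

Root depth r = h ρ_c / (ρ_m − ρ_c) = 4.84 km × 2660 / 650 = 19.81 km.
Total thickness = T + h + r = 32.6 km + 4.84 km + 19.81 km = 57.2 km.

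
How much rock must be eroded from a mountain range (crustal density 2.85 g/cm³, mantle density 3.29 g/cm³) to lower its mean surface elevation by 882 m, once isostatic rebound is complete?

Net drop Δ = e − u = e − e ρ_c/ρ_m = e (ρ_m − ρ_c)/ρ_m.
e = Δ ρ_m/(ρ_m − ρ_c) = 882 m × 3.29/0.44 = 6590 m.

6590 m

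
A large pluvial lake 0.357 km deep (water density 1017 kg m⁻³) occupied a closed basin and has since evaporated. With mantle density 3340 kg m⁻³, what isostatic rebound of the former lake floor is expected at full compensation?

u = d ρ_w/ρ_m = 0.357 km × 1017/3340 = 0.109 km.

0.109 km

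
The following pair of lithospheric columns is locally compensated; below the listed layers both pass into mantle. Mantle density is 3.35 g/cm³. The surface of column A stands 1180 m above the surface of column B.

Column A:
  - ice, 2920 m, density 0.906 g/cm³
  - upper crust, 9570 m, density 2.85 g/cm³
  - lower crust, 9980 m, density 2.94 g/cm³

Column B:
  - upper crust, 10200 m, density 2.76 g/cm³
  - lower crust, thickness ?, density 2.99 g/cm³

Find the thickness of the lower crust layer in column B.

16800 m

Take the compensation level at the base of the deeper column (depth z_c below the surface of column A) and equate Σ ρ_i t_i down to z_c; mantle fills any gap and the z_c terms cancel.
Column A: 2920×0.906 + 9570×2.85 + 9980×2.94 + (z_c − 22470)×3.35
Column B: 1180×0 + 10200×2.76 + x×2.99 + (z_c − 1180 − 10200 − x)×3.35
The z_c×3.35 term appears on both sides and cancels. Collect the known terms of each column as K = Σ(ρt)_known − 3.35 × (depth of known layers): K_A = 59261.22 − 3.35×22470 = −16013.28; K_B = 28152 − 3.35×(1180 + 10200) = −9971.
Balance: K_A = K_B − x×(3.35 − 2.99), so x = (K_B − K_A)/(3.35 − 2.99) = 6042.28/0.36 = 16800 m.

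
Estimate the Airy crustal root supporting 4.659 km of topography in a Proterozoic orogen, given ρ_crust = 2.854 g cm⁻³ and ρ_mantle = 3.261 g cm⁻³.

By Archimedes' principle applied to the lithosphere: the weight of the topography is balanced by the buoyancy of the root, ρ_c h = (ρ_m − ρ_c) r.
r = h · ρ_c / (ρ_m − ρ_c) = 4.659 km × 2.854 / (3.261 − 2.854) = 32.7 km.

32.7 km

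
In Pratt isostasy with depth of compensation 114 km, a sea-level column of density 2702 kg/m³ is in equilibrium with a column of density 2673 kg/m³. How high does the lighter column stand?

ρ_ref D = ρ (D + h) → h = D (ρ_ref − ρ)/ρ.
h = 114 km × (2702 − 2673)/2673 = 1.24 km.

1.24 km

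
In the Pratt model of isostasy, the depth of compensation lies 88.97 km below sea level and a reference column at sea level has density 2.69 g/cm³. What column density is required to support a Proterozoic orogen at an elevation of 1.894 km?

2.63 g/cm³

Pratt balance: ρ_ref D = ρ (D + h).
ρ = ρ_ref D/(D + h) = 2.69 × 88.97 km/(88.97 km + 1.894 km) = 2.63 g/cm³.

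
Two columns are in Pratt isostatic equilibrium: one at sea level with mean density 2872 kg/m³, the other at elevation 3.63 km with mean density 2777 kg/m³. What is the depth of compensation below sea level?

106 km

ρ_ref D = ρ (D + h) → D (ρ_ref − ρ) = ρ h.
D = ρ h/(ρ_ref − ρ) = 2777 × 3.63 km/(2872 − 2777) = 106 km.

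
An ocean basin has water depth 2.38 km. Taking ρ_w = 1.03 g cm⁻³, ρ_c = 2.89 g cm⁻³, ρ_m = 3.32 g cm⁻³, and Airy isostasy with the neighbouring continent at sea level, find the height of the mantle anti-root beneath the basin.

In Airy isostatic equilibrium: replacing crust with seawater at the top is compensated by replacing crust with mantle at the base: d (ρ_c − ρ_w) = a (ρ_m − ρ_c).
a = d (ρ_c − ρ_w)/(ρ_m − ρ_c) = 2.38 km × 1.86/0.43 = 10.3 km.

10.3 km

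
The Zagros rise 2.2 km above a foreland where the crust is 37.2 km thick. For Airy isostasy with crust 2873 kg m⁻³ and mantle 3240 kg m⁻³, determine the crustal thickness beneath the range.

Root depth r = h ρ_c / (ρ_m − ρ_c) = 2.2 km × 2873 / 367 = 17.22 km.
Total thickness = T + h + r = 37.2 km + 2.2 km + 17.22 km = 56.6 km.

56.6 km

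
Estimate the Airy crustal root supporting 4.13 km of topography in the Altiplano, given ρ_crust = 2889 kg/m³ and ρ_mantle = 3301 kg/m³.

29 km

In Airy isostatic equilibrium: the weight of the topography is balanced by the buoyancy of the root, ρ_c h = (ρ_m − ρ_c) r.
r = h · ρ_c / (ρ_m − ρ_c) = 4.13 km × 2889 / (3301 − 2889) = 29 km.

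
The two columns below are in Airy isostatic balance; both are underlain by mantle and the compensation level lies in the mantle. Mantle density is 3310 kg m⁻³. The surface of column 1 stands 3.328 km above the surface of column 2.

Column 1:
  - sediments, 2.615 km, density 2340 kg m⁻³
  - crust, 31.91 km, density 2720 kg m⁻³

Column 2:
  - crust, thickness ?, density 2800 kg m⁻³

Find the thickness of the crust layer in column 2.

Take the compensation level at the base of the deeper column (depth z_c below the surface of column 1) and equate Σ ρ_i t_i down to z_c; mantle fills any gap and the z_c terms cancel.
Column 1: 2.615×2340 + 31.91×2720 + (z_c − 34.525)×3310
Column 2: 3.328×0 + x×2800 + (z_c − 3.328 − 0 − x)×3310
The z_c×3310 term appears on both sides and cancels. Collect the known terms of each column as K = Σ(ρt)_known − 3310 × (depth of known layers): K_1 = 92914.3 − 3310×34.525 = −21363.45; K_2 = 0 − 3310×(3.328 + 0) = −11015.68.
Balance: K_1 = K_2 − x×(3310 − 2800), so x = (K_2 − K_1)/(3310 − 2800) = 10347.8/510 = 20.3 km.

20.3 km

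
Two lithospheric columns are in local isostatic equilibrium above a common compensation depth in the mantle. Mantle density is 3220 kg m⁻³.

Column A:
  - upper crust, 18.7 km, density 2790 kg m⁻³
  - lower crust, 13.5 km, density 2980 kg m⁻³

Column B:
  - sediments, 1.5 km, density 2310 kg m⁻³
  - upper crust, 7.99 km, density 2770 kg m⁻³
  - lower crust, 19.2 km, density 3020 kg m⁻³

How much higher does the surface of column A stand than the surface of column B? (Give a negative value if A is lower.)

For any compensation level in the mantle, the mantle terms cancel and isostasy reduces to e = (Σt_A − Σt_B) − (Σ(ρt)_A − Σ(ρt)_B) / ρ_m.
Σt_A = 32.2 km; Σt_B = 28.69 km; Σ(ρt)_A = 92403; Σ(ρt)_B = 83581.3 (in km·kg m⁻³).
e = (32.2 − 28.69) − (92403 − 83581.3) / 3220 = 0.77 km.

0.77 km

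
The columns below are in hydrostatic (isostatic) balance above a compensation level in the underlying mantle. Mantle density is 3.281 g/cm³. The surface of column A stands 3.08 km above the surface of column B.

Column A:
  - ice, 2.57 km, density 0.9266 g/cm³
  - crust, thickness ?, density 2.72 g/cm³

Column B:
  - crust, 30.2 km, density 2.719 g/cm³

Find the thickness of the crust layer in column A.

37.5 km

Take the compensation level at the base of the deeper column (depth z_c below the surface of column A) and equate Σ ρ_i t_i down to z_c; mantle fills any gap and the z_c terms cancel.
Column A: 2.57×0.9266 + x×2.72 + (z_c − 2.57 − x)×3.281
Column B: 3.08×0 + 30.2×2.719 + (z_c − 3.08 − 30.2)×3.281
The z_c×3.281 term appears on both sides and cancels. Collect the known terms of each column as K = Σ(ρt)_known − 3.281 × (depth of known layers): K_A = 2.381362 − 3.281×2.57 = −6.050808; K_B = 82.1138 − 3.281×(3.08 + 30.2) = −27.07788.
Balance: K_A − x×(3.281 − 2.72) = K_B, so x = (K_A − K_B)/(3.281 − 2.72) = 21.0271/0.561 = 37.5 km.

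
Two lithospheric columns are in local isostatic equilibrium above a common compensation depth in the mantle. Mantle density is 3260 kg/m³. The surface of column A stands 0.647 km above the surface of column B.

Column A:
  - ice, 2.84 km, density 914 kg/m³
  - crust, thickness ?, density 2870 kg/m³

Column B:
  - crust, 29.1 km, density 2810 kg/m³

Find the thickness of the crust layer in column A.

21.9 km

Take the compensation level at the base of the deeper column (depth z_c below the surface of column A) and equate Σ ρ_i t_i down to z_c; mantle fills any gap and the z_c terms cancel.
Column A: 2.84×914 + x×2870 + (z_c − 2.84 − x)×3260
Column B: 0.647×0 + 29.1×2810 + (z_c − 0.647 − 29.1)×3260
The z_c×3260 term appears on both sides and cancels. Collect the known terms of each column as K = Σ(ρt)_known − 3260 × (depth of known layers): K_A = 2595.76 − 3260×2.84 = −6662.64; K_B = 81771 − 3260×(0.647 + 29.1) = −15204.22.
Balance: K_A − x×(3260 − 2870) = K_B, so x = (K_A − K_B)/(3260 − 2870) = 8541.58/390 = 21.9 km.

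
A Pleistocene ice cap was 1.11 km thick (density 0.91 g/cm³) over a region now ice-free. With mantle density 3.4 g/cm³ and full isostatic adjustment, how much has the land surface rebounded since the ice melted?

Removing the load lets mantle flow back in; uplift u satisfies ρ_ice t = ρ_m u.
u = t ρ_ice/ρ_m = 1.11 km × 0.91/3.4 = 0.297 km.

0.297 km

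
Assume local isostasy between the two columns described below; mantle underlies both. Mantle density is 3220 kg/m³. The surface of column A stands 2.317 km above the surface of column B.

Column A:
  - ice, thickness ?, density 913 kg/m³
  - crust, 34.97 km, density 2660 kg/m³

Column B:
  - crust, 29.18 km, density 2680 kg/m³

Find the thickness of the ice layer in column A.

1.58 km

Take the compensation level at the base of the deeper column (depth z_c below the surface of column A) and equate Σ ρ_i t_i down to z_c; mantle fills any gap and the z_c terms cancel.
Column A: x×913 + 34.97×2660 + (z_c − 34.97 − x)×3220
Column B: 2.317×0 + 29.18×2680 + (z_c − 2.317 − 29.18)×3220
The z_c×3220 term appears on both sides and cancels. Collect the known terms of each column as K = Σ(ρt)_known − 3220 × (depth of known layers): K_A = 93020.2 − 3220×34.97 = −19583.2; K_B = 78202.4 − 3220×(2.317 + 29.18) = −23217.94.
Balance: K_A − x×(3220 − 913) = K_B, so x = (K_A − K_B)/(3220 − 913) = 3634.74/2307 = 1.58 km.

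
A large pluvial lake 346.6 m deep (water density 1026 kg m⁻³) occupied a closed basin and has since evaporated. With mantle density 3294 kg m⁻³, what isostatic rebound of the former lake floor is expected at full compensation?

u = d ρ_w/ρ_m = 346.6 m × 1026/3294 = 108 m.

108 m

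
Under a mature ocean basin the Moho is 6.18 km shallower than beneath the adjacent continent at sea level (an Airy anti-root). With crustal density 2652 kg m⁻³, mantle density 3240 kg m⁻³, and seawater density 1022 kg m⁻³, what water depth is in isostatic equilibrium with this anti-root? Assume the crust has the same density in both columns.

2.23 km

Replacing a thickness d of crust by seawater at the top must be balanced by replacing crust with mantle at the base: d (ρ_c − ρ_w) = a (ρ_m − ρ_c).
d = a (ρ_m − ρ_c)/(ρ_c − ρ_w) = 6.18 km × 588/1630 = 2.23 km.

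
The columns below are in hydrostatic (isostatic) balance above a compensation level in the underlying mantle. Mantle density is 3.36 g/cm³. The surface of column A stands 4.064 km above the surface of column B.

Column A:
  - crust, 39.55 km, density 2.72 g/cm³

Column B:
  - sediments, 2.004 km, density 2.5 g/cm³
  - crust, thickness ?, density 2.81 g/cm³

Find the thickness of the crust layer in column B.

18.1 km

Take the compensation level at the base of the deeper column (depth z_c below the surface of column A) and equate Σ ρ_i t_i down to z_c; mantle fills any gap and the z_c terms cancel.
Column A: 39.55×2.72 + (z_c − 39.55)×3.36
Column B: 4.064×0 + 2.004×2.5 + x×2.81 + (z_c − 4.064 − 2.004 − x)×3.36
The z_c×3.36 term appears on both sides and cancels. Collect the known terms of each column as K = Σ(ρt)_known − 3.36 × (depth of known layers): K_A = 107.576 − 3.36×39.55 = −25.312; K_B = 5.01 − 3.36×(4.064 + 2.004) = −15.37848.
Balance: K_A = K_B − x×(3.36 − 2.81), so x = (K_B − K_A)/(3.36 − 2.81) = 9.93352/0.55 = 18.1 km.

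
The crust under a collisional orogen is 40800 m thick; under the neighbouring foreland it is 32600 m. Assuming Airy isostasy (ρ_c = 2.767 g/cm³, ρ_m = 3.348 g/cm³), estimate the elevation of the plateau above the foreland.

1420 m

Excess crust Δ = 40800 m − 32600 m = 8200 m, split between elevation h and root r with h + r = Δ.
Airy balance ρ_c h = (ρ_m − ρ_c) r gives r = h ρ_c/(ρ_m − ρ_c), so h (1 + ρ_c/(ρ_m − ρ_c)) = Δ, i.e. h = Δ (ρ_m − ρ_c)/ρ_m.
h = 8200 m × 0.581/3.348 = 1420 m.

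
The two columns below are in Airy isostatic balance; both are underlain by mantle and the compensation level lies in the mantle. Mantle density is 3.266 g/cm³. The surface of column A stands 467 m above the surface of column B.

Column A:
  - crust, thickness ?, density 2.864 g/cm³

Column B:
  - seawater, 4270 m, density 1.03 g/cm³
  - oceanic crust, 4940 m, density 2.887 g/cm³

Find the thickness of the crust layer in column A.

32200 m

Take the compensation level at the base of the deeper column (depth z_c below the surface of column A) and equate Σ ρ_i t_i down to z_c; mantle fills any gap and the z_c terms cancel.
Column A: x×2.864 + (z_c − 0 − x)×3.266
Column B: 467×0 + 4270×1.03 + 4940×2.887 + (z_c − 467 − 9210)×3.266
The z_c×3.266 term appears on both sides and cancels. Collect the known terms of each column as K = Σ(ρt)_known − 3.266 × (depth of known layers): K_A = 0 − 3.266×0 = 0; K_B = 18659.88 − 3.266×(467 + 9210) = −12945.202.
Balance: K_A − x×(3.266 − 2.864) = K_B, so x = (K_A − K_B)/(3.266 − 2.864) = 12945.2/0.402 = 32200 m.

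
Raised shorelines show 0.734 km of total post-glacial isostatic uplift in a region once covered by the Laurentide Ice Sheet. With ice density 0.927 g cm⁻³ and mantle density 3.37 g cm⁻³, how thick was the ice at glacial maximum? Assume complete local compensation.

2.67 km

u = t ρ_ice/ρ_m → t = u ρ_m/ρ_ice = 0.734 km × 3.37/0.927 = 2.67 km.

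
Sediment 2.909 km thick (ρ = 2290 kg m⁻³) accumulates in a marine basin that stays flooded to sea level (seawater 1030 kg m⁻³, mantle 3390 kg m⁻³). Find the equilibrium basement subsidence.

Submarine loading: the sediment displaces seawater, and the subsidence is in turn flooded, so s (ρ_m − ρ_w) = t (ρ_sed − ρ_w).
s = 2.909 km × (2290 − 1030) / (3390 − 1030) = 1.55 km.

1.55 km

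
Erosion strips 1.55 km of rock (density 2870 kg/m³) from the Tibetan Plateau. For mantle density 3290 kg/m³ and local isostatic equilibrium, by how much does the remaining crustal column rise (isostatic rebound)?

1.35 km

Unloading: uplift u = e ρ_c/ρ_m = 1.55 km × 2870/3290 = 1.35 km.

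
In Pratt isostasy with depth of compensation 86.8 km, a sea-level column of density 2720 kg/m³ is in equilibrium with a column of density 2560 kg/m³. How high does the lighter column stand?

ρ_ref D = ρ (D + h) → h = D (ρ_ref − ρ)/ρ.
h = 86.8 km × (2720 − 2560)/2560 = 5.42 km.

5.42 km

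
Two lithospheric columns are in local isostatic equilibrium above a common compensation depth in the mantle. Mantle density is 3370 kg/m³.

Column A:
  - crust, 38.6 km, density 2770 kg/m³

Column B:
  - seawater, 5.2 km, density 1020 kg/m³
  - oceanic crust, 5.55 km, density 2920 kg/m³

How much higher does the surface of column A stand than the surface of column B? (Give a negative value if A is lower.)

For any compensation level in the mantle, the mantle terms cancel and isostasy reduces to e = (Σt_A − Σt_B) − (Σ(ρt)_A − Σ(ρt)_B) / ρ_m.
Σt_A = 38.6 km; Σt_B = 10.75 km; Σ(ρt)_A = 106922; Σ(ρt)_B = 21510 (in km·kg/m³).
e = (38.6 − 10.75) − (106922 − 21510) / 3370 = 2.51 km.

2.51 km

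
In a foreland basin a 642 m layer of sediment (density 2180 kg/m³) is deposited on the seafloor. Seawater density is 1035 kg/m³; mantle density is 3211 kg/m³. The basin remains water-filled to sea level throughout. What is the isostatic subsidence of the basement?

338 m

Submarine loading: the sediment displaces seawater, and the subsidence is in turn flooded, so s (ρ_m − ρ_w) = t (ρ_sed − ρ_w).
s = 642 m × (2180 − 1035) / (3211 − 1035) = 338 m.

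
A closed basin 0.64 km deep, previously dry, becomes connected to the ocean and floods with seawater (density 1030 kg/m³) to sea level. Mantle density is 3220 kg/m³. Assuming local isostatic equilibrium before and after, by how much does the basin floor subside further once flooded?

0.301 km

After flooding the water column is d + s deep. Its weight must equal the weight of mantle displaced by the extra subsidence s: (d + s) ρ_w = s ρ_m.
s = d ρ_w / (ρ_m − ρ_w) = 0.64 km × 1030/(3220 − 1030) = 0.301 km.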